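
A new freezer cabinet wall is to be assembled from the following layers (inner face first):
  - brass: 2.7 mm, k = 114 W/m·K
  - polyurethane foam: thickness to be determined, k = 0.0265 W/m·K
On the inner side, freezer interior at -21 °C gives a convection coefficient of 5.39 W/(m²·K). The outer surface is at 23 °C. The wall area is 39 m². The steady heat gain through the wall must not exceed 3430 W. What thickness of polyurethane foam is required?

Series thermal resistances:
R_inner film = 1/(h_i·A) = 1/(5.39×39) = 0.004757 K/W
R_brass = L/(kA) = 0.0027/(114×39) = 6.073×10^-7 K/W
Sum of the known resistances R_other = 0.004758 K/W
Required total resistance R_tot = ΔT/Q_allow = 44/3430 = 0.01283 K/W
R_polyurethane foam = R_tot − R_other = 0.00807 K/W
L = R·k·A = 0.00807×0.0265×39

L ≈ 8.34 mm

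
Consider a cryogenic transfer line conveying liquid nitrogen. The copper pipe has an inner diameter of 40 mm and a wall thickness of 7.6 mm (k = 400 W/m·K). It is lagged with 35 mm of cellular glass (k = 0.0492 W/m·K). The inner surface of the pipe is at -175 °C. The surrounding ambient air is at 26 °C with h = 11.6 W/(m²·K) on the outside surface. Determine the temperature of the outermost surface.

T ≈ 10.6 °C

Radial resistances (cylindrical: R_cond = ln(r_o/r_i)/(2πkL), R_conv = 1/(h·2πrL)):
R_copper pipe wall = ln(27.6/20)/(2π×400×1) = 1.282×10^-4 K/W
R_cellular glass = ln(62.6/27.6)/(2π×0.0492×1) = 2.649 K/W
R_outer film = 1/(h_o·2πr_oL) = 1/(11.6×2π×0.0626×1) = 0.2192 K/W
R_total = 2.868 K/W
Q = ΔT/R_total = 201/2.868
Q = 70.1 W/m
T_interface = T_inner + Q·ΣR(inner→interface) = -175 + 70.1×2.649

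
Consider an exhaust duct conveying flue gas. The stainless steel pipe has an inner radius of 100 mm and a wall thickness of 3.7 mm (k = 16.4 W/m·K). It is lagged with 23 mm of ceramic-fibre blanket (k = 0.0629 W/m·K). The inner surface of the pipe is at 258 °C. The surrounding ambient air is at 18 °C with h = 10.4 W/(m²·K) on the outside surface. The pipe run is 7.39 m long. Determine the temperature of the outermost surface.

T ≈ 64.2 °C

Per-layer cylindrical resistances, series-summed:
R_stainless steel pipe wall = ln(103.7/100)/(2π×16.4×7.39) = 4.771×10^-5 K/W
R_ceramic-fibre blanket = ln(126.7/103.7)/(2π×0.0629×7.39) = 0.06859 K/W
R_outer film = 1/(h_o·2πr_oL) = 1/(10.4×2π×0.1267×7.39) = 0.01634 K/W
R_total = 0.08498 K/W
Q = ΔT/R_total = 240/0.08498
Q = 2820 W
T_interface = T_inner − Q·ΣR(inner→interface) = 258 − 2820×0.06864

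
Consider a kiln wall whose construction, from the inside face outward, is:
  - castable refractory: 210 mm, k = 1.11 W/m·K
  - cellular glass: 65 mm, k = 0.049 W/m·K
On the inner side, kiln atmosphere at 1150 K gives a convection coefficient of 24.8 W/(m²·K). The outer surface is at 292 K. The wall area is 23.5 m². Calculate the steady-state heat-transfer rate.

Series thermal resistances:
R_inner film = 1/(h_i·A) = 1/(24.8×23.5) = 0.001716 K/W
R_castable refractory = L/(kA) = 0.21/(1.11×23.5) = 0.008051 K/W
R_cellular glass = L/(kA) = 0.065/(0.049×23.5) = 0.05645 K/W
R_total = 0.06621 K/W
Q = ΔT / R_total = 858 / 0.06621

Q ≈ 13000 W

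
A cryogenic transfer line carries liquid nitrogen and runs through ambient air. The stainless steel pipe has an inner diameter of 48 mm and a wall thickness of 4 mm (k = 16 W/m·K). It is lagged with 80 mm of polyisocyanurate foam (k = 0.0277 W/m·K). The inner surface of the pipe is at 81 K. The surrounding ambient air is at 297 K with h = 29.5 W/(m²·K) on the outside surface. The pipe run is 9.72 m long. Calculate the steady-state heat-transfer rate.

Per-layer cylindrical resistances, series-summed:
R_stainless steel pipe wall = ln(28/24)/(2π×16×9.72) = 1.578×10^-4 K/W
R_polyisocyanurate foam = ln(108/28)/(2π×0.0277×9.72) = 0.798 K/W
R_outer film = 1/(h_o·2πr_oL) = 1/(29.5×2π×0.108×9.72) = 0.005139 K/W
R_total = 0.8033 K/W
Q = ΔT/R_total = 216/0.8033

Q ≈ 269 W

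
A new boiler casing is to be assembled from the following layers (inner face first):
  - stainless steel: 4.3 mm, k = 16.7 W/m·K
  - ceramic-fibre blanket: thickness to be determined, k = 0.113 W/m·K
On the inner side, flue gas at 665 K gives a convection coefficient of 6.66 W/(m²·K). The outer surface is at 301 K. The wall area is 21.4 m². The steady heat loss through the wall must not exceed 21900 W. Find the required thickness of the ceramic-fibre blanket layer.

L ≈ 23.2 mm

Thermal resistances in series:
R_inner film = 1/(h_i·A) = 1/(6.66×21.4) = 0.007016 K/W
R_stainless steel = L/(kA) = 0.0043/(16.7×21.4) = 1.203×10^-5 K/W
Sum of the known resistances R_other = 0.007028 K/W
Required total resistance R_tot = ΔT/Q_allow = 364/21900 = 0.01662 K/W
R_ceramic-fibre blanket = R_tot − R_other = 0.009593 K/W
L = R·k·A = 0.009593×0.113×21.4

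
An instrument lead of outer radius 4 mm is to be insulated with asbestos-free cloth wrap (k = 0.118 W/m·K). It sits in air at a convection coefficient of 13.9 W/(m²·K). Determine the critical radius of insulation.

For a cylinder r_cr = k/h = 0.118/13.9
r_cr = 8.49 mm; since the bare radius (4 mm) is below r_cr, adding a thin layer of insulation will *increase* heat loss.

r_cr ≈ 8.49 mm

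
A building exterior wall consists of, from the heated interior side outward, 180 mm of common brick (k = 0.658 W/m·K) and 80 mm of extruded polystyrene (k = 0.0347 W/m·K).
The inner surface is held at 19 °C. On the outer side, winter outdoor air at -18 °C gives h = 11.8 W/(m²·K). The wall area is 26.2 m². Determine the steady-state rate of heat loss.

Q ≈ 364 W

Model the wall as resistances in series:
R_common brick = L/(kA) = 0.18/(0.658×26.2) = 0.01044 K/W
R_extruded polystyrene = L/(kA) = 0.08/(0.0347×26.2) = 0.088 K/W
R_outer film = 1/(h_o·A) = 1/(11.8×26.2) = 0.003235 K/W
R_total = 0.1017 K/W
Q = ΔT / R_total = 37 / 0.1017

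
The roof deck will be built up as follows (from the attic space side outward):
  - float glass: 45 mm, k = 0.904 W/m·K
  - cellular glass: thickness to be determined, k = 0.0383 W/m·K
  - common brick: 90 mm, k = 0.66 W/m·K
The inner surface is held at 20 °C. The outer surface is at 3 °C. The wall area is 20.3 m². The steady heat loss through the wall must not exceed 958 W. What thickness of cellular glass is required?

Model the wall as resistances in series:
R_float glass = L/(kA) = 0.045/(0.904×20.3) = 0.002452 K/W
R_common brick = L/(kA) = 0.09/(0.66×20.3) = 0.006717 K/W
Sum of the known resistances R_other = 0.00917 K/W
Required total resistance R_tot = ΔT/Q_allow = 17/958 = 0.01775 K/W
R_cellular glass = R_tot − R_other = 0.008576 K/W
L = R·k·A = 0.008576×0.0383×20.3

L ≈ 6.67 mm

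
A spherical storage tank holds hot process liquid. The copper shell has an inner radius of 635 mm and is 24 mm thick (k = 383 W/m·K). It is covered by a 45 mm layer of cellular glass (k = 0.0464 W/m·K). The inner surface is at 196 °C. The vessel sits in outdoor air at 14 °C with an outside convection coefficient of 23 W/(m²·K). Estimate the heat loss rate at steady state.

Spherical conduction: R = (1/r_in − 1/r_out)/(4πk) per layer; series-sum.
R_copper shell = (1/0.635 − 1/0.659)/(4π×383) = 1.192×10^-5 K/W
R_cellular glass = (1/0.659 − 1/0.704)/(4π×0.0464) = 0.1664 K/W
R_outer film = 1/(h·4πr_o²) = 1/(23×4π×0.704²) = 0.006981 K/W
R_total = 0.1733 K/W
Q = ΔT/R_total = 182/0.1733

Q ≈ 1050 W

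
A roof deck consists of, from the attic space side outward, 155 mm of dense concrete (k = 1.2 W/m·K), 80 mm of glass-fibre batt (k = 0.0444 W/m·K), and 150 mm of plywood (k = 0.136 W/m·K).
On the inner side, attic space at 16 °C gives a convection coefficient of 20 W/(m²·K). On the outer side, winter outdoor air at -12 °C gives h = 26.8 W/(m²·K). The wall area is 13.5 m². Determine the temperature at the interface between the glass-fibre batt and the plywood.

T ≈ -1.77 °C

Using the resistance-network approach (series):
R_inner film = 1/(h_i·A) = 1/(20×13.5) = 0.003704 K/W
R_dense concrete = L/(kA) = 0.155/(1.2×13.5) = 0.009568 K/W
R_glass-fibre batt = L/(kA) = 0.08/(0.0444×13.5) = 0.1335 K/W
R_plywood = L/(kA) = 0.15/(0.136×13.5) = 0.0817 K/W
R_outer film = 1/(h_o·A) = 1/(26.8×13.5) = 0.002764 K/W
R_total = 0.2312 K/W;  Q = ΔT/R_total = 28/0.2312 = 121.1 W
T_interface = T_inner − Q·ΣR(inner→interface) = 16 − 121×0.1467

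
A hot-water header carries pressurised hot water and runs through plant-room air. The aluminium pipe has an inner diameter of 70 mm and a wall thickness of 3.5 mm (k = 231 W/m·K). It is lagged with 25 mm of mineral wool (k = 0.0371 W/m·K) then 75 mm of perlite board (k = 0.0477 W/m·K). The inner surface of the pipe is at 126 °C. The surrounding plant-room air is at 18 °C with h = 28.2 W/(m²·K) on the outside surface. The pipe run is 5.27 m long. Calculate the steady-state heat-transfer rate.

Q ≈ 119 W

Cylindrical conduction, so R = ln(r₂/r₁)/(2πkL) per layer, in series:
R_aluminium pipe wall = ln(38.5/35)/(2π×231×5.27) = 1.246×10^-5 K/W
R_mineral wool = ln(63.5/38.5)/(2π×0.0371×5.27) = 0.4073 K/W
R_perlite board = ln(138.5/63.5)/(2π×0.0477×5.27) = 0.4937 K/W
R_outer film = 1/(h_o·2πr_oL) = 1/(28.2×2π×0.1385×5.27) = 0.007732 K/W
R_total = 0.9088 K/W
Q = ΔT/R_total = 108/0.9088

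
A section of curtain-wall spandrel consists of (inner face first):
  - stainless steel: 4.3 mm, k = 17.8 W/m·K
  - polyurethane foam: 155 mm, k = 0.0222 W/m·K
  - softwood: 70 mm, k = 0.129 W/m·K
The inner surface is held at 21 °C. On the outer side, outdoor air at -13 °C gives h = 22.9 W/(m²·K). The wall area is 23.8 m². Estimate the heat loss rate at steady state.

Series thermal resistances:
R_stainless steel = L/(kA) = 0.0043/(17.8×23.8) = 1.015×10^-5 K/W
R_polyurethane foam = L/(kA) = 0.155/(0.0222×23.8) = 0.2934 K/W
R_softwood = L/(kA) = 0.07/(0.129×23.8) = 0.0228 K/W
R_outer film = 1/(h_o·A) = 1/(22.9×23.8) = 0.001835 K/W
R_total = 0.318 K/W
Q = ΔT / R_total = 34 / 0.318

Q ≈ 107 W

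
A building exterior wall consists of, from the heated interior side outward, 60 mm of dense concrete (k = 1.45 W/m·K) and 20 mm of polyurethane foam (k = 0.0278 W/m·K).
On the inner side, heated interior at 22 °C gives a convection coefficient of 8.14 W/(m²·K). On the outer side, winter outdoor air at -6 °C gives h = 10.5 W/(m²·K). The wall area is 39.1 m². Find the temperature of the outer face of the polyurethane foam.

Using the resistance-network approach (series):
R_inner film = 1/(h_i·A) = 1/(8.14×39.1) = 0.003142 K/W
R_dense concrete = L/(kA) = 0.06/(1.45×39.1) = 0.001058 K/W
R_polyurethane foam = L/(kA) = 0.02/(0.0278×39.1) = 0.0184 K/W
R_outer film = 1/(h_o·A) = 1/(10.5×39.1) = 0.002436 K/W
R_total = 0.02504 K/W;  Q = ΔT/R_total = 28/0.02504 = 1118 W
T_interface = T_inner − Q·ΣR(inner→interface) = 22 − 1120×0.0226

T ≈ -3.28 °C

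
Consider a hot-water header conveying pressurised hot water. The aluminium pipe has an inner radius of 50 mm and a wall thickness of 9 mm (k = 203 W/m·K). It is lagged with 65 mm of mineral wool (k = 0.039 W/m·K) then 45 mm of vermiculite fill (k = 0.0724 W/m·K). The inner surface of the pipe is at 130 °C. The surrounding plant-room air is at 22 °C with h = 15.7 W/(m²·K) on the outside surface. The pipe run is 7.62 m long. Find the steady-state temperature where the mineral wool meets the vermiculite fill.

T ≈ 43.2 °C

Radial resistances (cylindrical: R_cond = ln(r_o/r_i)/(2πkL), R_conv = 1/(h·2πrL)):
R_aluminium pipe wall = ln(59/50)/(2π×203×7.62) = 1.703×10^-5 K/W
R_mineral wool = ln(124/59)/(2π×0.039×7.62) = 0.3978 K/W
R_vermiculite fill = ln(169/124)/(2π×0.0724×7.62) = 0.08932 K/W
R_outer film = 1/(h_o·2πr_oL) = 1/(15.7×2π×0.169×7.62) = 0.007872 K/W
R_total = 0.495 K/W
Q = ΔT/R_total = 108/0.495
Q = 218 W
T_interface = T_inner − Q·ΣR(inner→interface) = 130 − 218×0.3978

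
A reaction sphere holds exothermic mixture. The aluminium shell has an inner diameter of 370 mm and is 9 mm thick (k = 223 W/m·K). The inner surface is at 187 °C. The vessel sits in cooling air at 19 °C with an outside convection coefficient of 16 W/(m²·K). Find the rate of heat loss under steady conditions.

Spherical conduction: R = (1/r_in − 1/r_out)/(4πk) per layer; series-sum.
R_aluminium shell = (1/0.185 − 1/0.194)/(4π×223) = 8.949×10^-5 K/W
R_outer film = 1/(h·4πr_o²) = 1/(16×4π×0.194²) = 0.1321 K/W
R_total = 0.1322 K/W
Q = ΔT/R_total = 168/0.1322

Q ≈ 1270 W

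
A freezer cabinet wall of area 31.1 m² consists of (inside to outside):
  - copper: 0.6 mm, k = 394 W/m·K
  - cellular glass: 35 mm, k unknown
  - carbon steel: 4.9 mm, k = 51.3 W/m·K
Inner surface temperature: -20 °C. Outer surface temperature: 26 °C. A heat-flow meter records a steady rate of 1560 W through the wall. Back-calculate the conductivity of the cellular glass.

Model the wall as resistances in series:
R_copper = L/(kA) = 0.0006/(394×31.1) = 4.897×10^-8 K/W
R_carbon steel = L/(kA) = 0.0049/(51.3×31.1) = 3.071×10^-6 K/W
Sum of known resistances R_other = 3.12×10^-6 K/W
Total R = ΔT/Q = 46/1560 = 0.02949 K/W
R_cellular glass = R_total − R_other = 0.02948 K/W
k = L/(R·A) = 0.035/(0.02948×31.1)

k ≈ 0.0382 W/(m·K)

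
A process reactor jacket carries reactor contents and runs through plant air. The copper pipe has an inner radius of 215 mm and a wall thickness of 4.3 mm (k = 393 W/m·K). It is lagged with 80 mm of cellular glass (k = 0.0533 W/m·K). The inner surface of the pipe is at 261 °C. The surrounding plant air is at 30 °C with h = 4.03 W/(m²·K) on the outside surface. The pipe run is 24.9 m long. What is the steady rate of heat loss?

Q ≈ 5420 W

Per-layer cylindrical resistances, series-summed:
R_copper pipe wall = ln(219.3/215)/(2π×393×24.9) = 3.221×10^-7 K/W
R_cellular glass = ln(299.3/219.3)/(2π×0.0533×24.9) = 0.0373 K/W
R_outer film = 1/(h_o·2πr_oL) = 1/(4.03×2π×0.2993×24.9) = 0.005299 K/W
R_total = 0.0426 K/W
Q = ΔT/R_total = 231/0.0426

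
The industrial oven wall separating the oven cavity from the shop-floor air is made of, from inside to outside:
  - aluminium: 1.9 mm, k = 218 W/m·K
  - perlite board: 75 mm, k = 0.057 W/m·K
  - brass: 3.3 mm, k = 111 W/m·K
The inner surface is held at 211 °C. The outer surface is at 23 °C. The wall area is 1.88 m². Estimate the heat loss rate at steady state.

Thermal resistances in series:
R_aluminium = L/(kA) = 0.0019/(218×1.88) = 4.636×10^-6 K/W
R_perlite board = L/(kA) = 0.075/(0.057×1.88) = 0.6999 K/W
R_brass = L/(kA) = 0.0033/(111×1.88) = 1.581×10^-5 K/W
R_total = 0.6999 K/W
Q = ΔT / R_total = 188 / 0.6999

Q ≈ 269 W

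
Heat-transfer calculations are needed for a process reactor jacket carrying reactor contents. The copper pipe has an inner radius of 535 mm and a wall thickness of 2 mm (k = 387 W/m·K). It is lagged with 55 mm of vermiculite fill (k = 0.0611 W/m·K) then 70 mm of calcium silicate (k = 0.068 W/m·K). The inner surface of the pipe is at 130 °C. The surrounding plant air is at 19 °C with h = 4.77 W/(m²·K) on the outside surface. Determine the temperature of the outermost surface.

T ≈ 28.9 °C

Per-layer cylindrical resistances, series-summed:
R_copper pipe wall = ln(537/535)/(2π×387×1) = 1.535×10^-6 K/W
R_vermiculite fill = ln(592/537)/(2π×0.0611×1) = 0.254 K/W
R_calcium silicate = ln(662/592)/(2π×0.068×1) = 0.2616 K/W
R_outer film = 1/(h_o·2πr_oL) = 1/(4.77×2π×0.662×1) = 0.0504 K/W
R_total = 0.566 K/W
Q = ΔT/R_total = 111/0.566
Q = 196 W/m
T_interface = T_inner − Q·ΣR(inner→interface) = 130 − 196×0.5156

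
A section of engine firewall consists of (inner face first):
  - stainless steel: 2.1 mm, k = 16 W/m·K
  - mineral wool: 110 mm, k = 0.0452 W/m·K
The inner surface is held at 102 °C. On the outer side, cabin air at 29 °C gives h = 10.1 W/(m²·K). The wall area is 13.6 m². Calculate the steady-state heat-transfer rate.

Q ≈ 392 W

Using the resistance-network approach (series):
R_stainless steel = L/(kA) = 0.0021/(16×13.6) = 9.651×10^-6 K/W
R_mineral wool = L/(kA) = 0.11/(0.0452×13.6) = 0.1789 K/W
R_outer film = 1/(h_o·A) = 1/(10.1×13.6) = 0.00728 K/W
R_total = 0.1862 K/W
Q = ΔT / R_total = 73 / 0.1862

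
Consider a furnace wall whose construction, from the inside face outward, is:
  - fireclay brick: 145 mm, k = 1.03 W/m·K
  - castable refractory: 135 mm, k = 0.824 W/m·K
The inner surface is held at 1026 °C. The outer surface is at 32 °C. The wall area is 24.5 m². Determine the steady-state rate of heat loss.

Model the wall as resistances in series:
R_fireclay brick = L/(kA) = 0.145/(1.03×24.5) = 0.005746 K/W
R_castable refractory = L/(kA) = 0.135/(0.824×24.5) = 0.006687 K/W
R_total = 0.01243 K/W
Q = ΔT / R_total = 994 / 0.01243

Q ≈ 79900 W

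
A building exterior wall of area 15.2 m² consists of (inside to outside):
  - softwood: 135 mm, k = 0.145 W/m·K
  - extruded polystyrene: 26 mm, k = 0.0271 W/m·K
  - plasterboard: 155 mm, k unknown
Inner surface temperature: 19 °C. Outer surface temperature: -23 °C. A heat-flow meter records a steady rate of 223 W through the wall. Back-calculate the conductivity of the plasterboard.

Series thermal resistances:
R_softwood = L/(kA) = 0.135/(0.145×15.2) = 0.06125 K/W
R_extruded polystyrene = L/(kA) = 0.026/(0.0271×15.2) = 0.06312 K/W
Sum of known resistances R_other = 0.1244 K/W
Total R = ΔT/Q = 42/223 = 0.1883 K/W
R_plasterboard = R_total − R_other = 0.06397 K/W
k = L/(R·A) = 0.155/(0.06397×15.2)

k ≈ 0.159 W/(m·K)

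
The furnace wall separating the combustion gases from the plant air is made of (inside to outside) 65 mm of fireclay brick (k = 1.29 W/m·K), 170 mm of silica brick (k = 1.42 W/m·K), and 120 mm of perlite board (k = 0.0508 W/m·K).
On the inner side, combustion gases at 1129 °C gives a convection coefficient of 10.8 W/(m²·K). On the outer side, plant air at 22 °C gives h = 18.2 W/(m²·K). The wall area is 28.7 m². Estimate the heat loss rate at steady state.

Q ≈ 11900 W

Series thermal resistances:
R_inner film = 1/(h_i·A) = 1/(10.8×28.7) = 0.003226 K/W
R_fireclay brick = L/(kA) = 0.065/(1.29×28.7) = 0.001756 K/W
R_silica brick = L/(kA) = 0.17/(1.42×28.7) = 0.004171 K/W
R_perlite board = L/(kA) = 0.12/(0.0508×28.7) = 0.08231 K/W
R_outer film = 1/(h_o·A) = 1/(18.2×28.7) = 0.001914 K/W
R_total = 0.09337 K/W
Q = ΔT / R_total = 1107 / 0.09337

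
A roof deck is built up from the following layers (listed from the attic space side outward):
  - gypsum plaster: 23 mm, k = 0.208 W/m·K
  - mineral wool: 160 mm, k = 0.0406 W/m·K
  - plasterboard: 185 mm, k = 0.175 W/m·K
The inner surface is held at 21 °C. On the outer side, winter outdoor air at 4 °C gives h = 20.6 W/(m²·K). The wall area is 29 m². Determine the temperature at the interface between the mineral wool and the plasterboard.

Series thermal resistances:
R_gypsum plaster = L/(kA) = 0.023/(0.208×29) = 0.003813 K/W
R_mineral wool = L/(kA) = 0.16/(0.0406×29) = 0.1359 K/W
R_plasterboard = L/(kA) = 0.185/(0.175×29) = 0.03645 K/W
R_outer film = 1/(h_o·A) = 1/(20.6×29) = 0.001674 K/W
R_total = 0.1778 K/W;  Q = ΔT/R_total = 17/0.1778 = 95.6 W
T_interface = T_inner − Q·ΣR(inner→interface) = 21 − 95.6×0.1397

T ≈ 7.64 °C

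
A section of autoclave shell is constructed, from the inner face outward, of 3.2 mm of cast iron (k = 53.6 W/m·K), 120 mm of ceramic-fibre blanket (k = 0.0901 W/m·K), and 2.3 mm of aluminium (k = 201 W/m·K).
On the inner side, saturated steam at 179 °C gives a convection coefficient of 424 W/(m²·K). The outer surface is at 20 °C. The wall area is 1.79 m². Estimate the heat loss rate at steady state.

Model the wall as resistances in series:
R_inner film = 1/(h_i·A) = 1/(424×1.79) = 0.001318 K/W
R_cast iron = L/(kA) = 0.0032/(53.6×1.79) = 3.335×10^-5 K/W
R_ceramic-fibre blanket = L/(kA) = 0.12/(0.0901×1.79) = 0.7441 K/W
R_aluminium = L/(kA) = 0.0023/(201×1.79) = 6.393×10^-6 K/W
R_total = 0.7454 K/W
Q = ΔT / R_total = 159 / 0.7454

Q ≈ 213 W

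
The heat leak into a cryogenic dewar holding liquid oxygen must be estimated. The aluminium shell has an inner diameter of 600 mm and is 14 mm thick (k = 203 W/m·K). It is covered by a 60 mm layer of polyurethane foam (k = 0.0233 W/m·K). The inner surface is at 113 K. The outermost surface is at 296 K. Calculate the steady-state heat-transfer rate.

Each spherical layer contributes R = (1/r_i − 1/r_o)/(4πk):
R_aluminium shell = (1/0.3 − 1/0.314)/(4π×203) = 5.826×10^-5 K/W
R_polyurethane foam = (1/0.314 − 1/0.374)/(4π×0.0233) = 1.745 K/W
R_total = 1.745 K/W
Q = ΔT/R_total = 183/1.745

Q ≈ 105 W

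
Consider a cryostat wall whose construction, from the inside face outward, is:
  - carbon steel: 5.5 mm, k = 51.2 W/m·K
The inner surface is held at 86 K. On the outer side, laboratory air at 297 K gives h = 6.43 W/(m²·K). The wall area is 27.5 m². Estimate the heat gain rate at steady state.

Treating each layer as a thermal resistance in series:
R_carbon steel = L/(kA) = 0.0055/(51.2×27.5) = 3.906×10^-6 K/W
R_outer film = 1/(h_o·A) = 1/(6.43×27.5) = 0.005655 K/W
R_total = 0.005659 K/W
Q = ΔT / R_total = 211 / 0.005659

Q ≈ 37300 W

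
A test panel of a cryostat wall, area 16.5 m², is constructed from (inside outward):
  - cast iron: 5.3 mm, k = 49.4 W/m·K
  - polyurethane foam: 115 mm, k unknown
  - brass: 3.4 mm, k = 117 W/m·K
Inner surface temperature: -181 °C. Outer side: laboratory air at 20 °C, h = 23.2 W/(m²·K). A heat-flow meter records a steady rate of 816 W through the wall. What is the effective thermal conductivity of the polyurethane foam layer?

k ≈ 0.0286 W/(m·K)

Model the wall as resistances in series:
R_cast iron = L/(kA) = 0.0053/(49.4×16.5) = 6.502×10^-6 K/W
R_brass = L/(kA) = 0.0034/(117×16.5) = 1.761×10^-6 K/W
R_outer film = 1/(h_o·A) = 1/(23.2×16.5) = 0.002612 K/W
Sum of known resistances R_other = 0.002621 K/W
Total R = ΔT/Q = 201/816 = 0.2463 K/W
R_polyurethane foam = R_total − R_other = 0.2437 K/W
k = L/(R·A) = 0.115/(0.2437×16.5)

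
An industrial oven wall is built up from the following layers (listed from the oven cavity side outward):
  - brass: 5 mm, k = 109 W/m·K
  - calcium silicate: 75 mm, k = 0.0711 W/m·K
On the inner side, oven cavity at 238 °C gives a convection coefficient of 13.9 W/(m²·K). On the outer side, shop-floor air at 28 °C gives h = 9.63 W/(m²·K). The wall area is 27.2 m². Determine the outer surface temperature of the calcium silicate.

Thermal resistances in series:
R_inner film = 1/(h_i·A) = 1/(13.9×27.2) = 0.002645 K/W
R_brass = L/(kA) = 0.005/(109×27.2) = 1.686×10^-6 K/W
R_calcium silicate = L/(kA) = 0.075/(0.0711×27.2) = 0.03878 K/W
R_outer film = 1/(h_o·A) = 1/(9.63×27.2) = 0.003818 K/W
R_total = 0.04525 K/W;  Q = ΔT/R_total = 210/0.04525 = 4641 W
T_interface = T_inner − Q·ΣR(inner→interface) = 238 − 4640×0.04143

T ≈ 45.7 °C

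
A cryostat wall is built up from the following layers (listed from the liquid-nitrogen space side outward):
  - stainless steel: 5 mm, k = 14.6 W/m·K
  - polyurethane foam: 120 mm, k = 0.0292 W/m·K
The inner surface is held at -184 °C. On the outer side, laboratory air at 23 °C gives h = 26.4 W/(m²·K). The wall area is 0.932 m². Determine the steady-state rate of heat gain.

Series thermal resistances:
R_stainless steel = L/(kA) = 0.005/(14.6×0.932) = 3.675×10^-4 K/W
R_polyurethane foam = L/(kA) = 0.12/(0.0292×0.932) = 4.409 K/W
R_outer film = 1/(h_o·A) = 1/(26.4×0.932) = 0.04064 K/W
R_total = 4.45 K/W
Q = ΔT / R_total = 207 / 4.45

Q ≈ 46.5 W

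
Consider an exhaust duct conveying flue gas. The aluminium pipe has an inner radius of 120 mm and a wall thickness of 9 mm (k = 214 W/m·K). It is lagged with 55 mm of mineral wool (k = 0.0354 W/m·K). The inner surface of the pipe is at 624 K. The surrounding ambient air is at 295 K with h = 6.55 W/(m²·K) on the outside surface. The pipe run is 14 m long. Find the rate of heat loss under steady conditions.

For a radial system each layer contributes R = ln(r_out/r_in)/(2πkL); films add R = 1/(hA).
R_aluminium pipe wall = ln(129/120)/(2π×214×14) = 3.842×10^-6 K/W
R_mineral wool = ln(184/129)/(2π×0.0354×14) = 0.114 K/W
R_outer film = 1/(h_o·2πr_oL) = 1/(6.55×2π×0.184×14) = 0.009433 K/W
R_total = 0.1235 K/W
Q = ΔT/R_total = 329/0.1235

Q ≈ 2660 W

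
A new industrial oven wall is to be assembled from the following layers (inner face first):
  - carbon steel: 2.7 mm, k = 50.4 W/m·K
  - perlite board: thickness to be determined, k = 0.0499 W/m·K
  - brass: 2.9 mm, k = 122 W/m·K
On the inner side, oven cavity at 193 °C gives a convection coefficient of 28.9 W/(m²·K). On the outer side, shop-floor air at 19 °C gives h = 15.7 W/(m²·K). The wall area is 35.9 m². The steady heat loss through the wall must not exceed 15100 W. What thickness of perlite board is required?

L ≈ 15.7 mm

Series thermal resistances:
R_inner film = 1/(h_i·A) = 1/(28.9×35.9) = 9.638×10^-4 K/W
R_carbon steel = L/(kA) = 0.0027/(50.4×35.9) = 1.492×10^-6 K/W
R_brass = L/(kA) = 0.0029/(122×35.9) = 6.621×10^-7 K/W
R_outer film = 1/(h_o·A) = 1/(15.7×35.9) = 0.001774 K/W
Sum of the known resistances R_other = 0.00274 K/W
Required total resistance R_tot = ΔT/Q_allow = 174/15100 = 0.01152 K/W
R_perlite board = R_tot − R_other = 0.008783 K/W
L = R·k·A = 0.008783×0.0499×35.9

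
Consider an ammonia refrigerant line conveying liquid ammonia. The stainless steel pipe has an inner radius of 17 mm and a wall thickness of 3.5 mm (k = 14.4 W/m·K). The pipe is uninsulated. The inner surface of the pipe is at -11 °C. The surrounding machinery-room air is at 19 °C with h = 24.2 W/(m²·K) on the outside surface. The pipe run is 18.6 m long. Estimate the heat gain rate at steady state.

Q ≈ 1730 W

For a radial system each layer contributes R = ln(r_out/r_in)/(2πkL); films add R = 1/(hA).
R_stainless steel pipe wall = ln(20.5/17)/(2π×14.4×18.6) = 1.112×10^-4 K/W
R_outer film = 1/(h_o·2πr_oL) = 1/(24.2×2π×0.0205×18.6) = 0.01725 K/W
R_total = 0.01736 K/W
Q = ΔT/R_total = 30/0.01736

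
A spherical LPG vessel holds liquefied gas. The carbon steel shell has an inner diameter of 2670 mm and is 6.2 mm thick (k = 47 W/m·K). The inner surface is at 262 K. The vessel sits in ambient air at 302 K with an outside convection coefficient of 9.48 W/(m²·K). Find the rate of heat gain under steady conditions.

Q ≈ 8560 W

For a spherical shell R = (1/r₁ − 1/r₂)/(4πk); film R = 1/(h·4πr²). In series:
R_carbon steel shell = (1/1.335 − 1/1.3412)/(4π×47) = 5.863×10^-6 K/W
R_outer film = 1/(h·4πr_o²) = 1/(9.48×4π×1.3412²) = 0.004667 K/W
R_total = 0.004672 K/W
Q = ΔT/R_total = 40/0.004672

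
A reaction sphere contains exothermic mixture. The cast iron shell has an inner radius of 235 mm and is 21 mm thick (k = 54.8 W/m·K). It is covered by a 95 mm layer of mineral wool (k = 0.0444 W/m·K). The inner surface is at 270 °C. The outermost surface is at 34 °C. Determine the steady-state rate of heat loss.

For a spherical shell R = (1/r₁ − 1/r₂)/(4πk); film R = 1/(h·4πr²). In series:
R_cast iron shell = (1/0.235 − 1/0.256)/(4π×54.8) = 5.069×10^-4 K/W
R_mineral wool = (1/0.256 − 1/0.351)/(4π×0.0444) = 1.895 K/W
R_total = 1.895 K/W
Q = ΔT/R_total = 236/1.895

Q ≈ 125 W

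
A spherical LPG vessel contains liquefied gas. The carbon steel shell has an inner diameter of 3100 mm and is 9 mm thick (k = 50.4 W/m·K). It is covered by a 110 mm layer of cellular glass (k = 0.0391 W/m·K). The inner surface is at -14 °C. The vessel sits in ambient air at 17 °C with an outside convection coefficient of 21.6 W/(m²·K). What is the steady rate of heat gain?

Each spherical layer contributes R = (1/r_i − 1/r_o)/(4πk):
R_carbon steel shell = (1/1.55 − 1/1.559)/(4π×50.4) = 5.881×10^-6 K/W
R_cellular glass = (1/1.559 − 1/1.669)/(4π×0.0391) = 0.08604 K/W
R_outer film = 1/(h·4πr_o²) = 1/(21.6×4π×1.669²) = 0.001323 K/W
R_total = 0.08737 K/W
Q = ΔT/R_total = 31/0.08737

Q ≈ 355 W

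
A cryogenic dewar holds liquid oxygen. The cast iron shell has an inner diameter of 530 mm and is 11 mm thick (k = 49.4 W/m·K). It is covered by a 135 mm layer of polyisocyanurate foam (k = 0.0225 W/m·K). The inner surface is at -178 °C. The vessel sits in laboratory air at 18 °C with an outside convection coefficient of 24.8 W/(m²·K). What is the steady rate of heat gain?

Q ≈ 46.4 W

For a spherical shell R = (1/r₁ − 1/r₂)/(4πk); film R = 1/(h·4πr²). In series:
R_cast iron shell = (1/0.265 − 1/0.276)/(4π×49.4) = 2.423×10^-4 K/W
R_polyisocyanurate foam = (1/0.276 − 1/0.411)/(4π×0.0225) = 4.209 K/W
R_outer film = 1/(h·4πr_o²) = 1/(24.8×4π×0.411²) = 0.019 K/W
R_total = 4.228 K/W
Q = ΔT/R_total = 196/4.228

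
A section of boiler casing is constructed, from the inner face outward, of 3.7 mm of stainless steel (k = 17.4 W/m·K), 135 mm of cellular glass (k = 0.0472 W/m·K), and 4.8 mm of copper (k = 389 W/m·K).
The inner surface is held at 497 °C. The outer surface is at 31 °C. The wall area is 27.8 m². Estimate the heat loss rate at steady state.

Using the resistance-network approach (series):
R_stainless steel = L/(kA) = 0.0037/(17.4×27.8) = 7.649×10^-6 K/W
R_cellular glass = L/(kA) = 0.135/(0.0472×27.8) = 0.1029 K/W
R_copper = L/(kA) = 0.0048/(389×27.8) = 4.439×10^-7 K/W
R_total = 0.1029 K/W
Q = ΔT / R_total = 466 / 0.1029

Q ≈ 4530 W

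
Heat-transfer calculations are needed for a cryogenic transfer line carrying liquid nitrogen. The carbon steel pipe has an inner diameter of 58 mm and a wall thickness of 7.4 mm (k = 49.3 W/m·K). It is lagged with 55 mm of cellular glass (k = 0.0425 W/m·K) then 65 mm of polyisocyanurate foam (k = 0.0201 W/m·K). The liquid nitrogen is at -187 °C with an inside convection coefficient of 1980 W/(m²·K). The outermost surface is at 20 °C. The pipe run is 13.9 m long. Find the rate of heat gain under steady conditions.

Per-layer cylindrical resistances, series-summed:
R_inner film = 1/(h_i·2πr₁L) = 1/(1980×2π×0.029×13.9) = 1.994×10^-4 K/W
R_carbon steel pipe wall = ln(36.4/29)/(2π×49.3×13.9) = 5.278×10^-5 K/W
R_cellular glass = ln(91.4/36.4)/(2π×0.0425×13.9) = 0.248 K/W
R_polyisocyanurate foam = ln(156.4/91.4)/(2π×0.0201×13.9) = 0.306 K/W
R_total = 0.5543 K/W
Q = ΔT/R_total = 207/0.5543

Q ≈ 373 W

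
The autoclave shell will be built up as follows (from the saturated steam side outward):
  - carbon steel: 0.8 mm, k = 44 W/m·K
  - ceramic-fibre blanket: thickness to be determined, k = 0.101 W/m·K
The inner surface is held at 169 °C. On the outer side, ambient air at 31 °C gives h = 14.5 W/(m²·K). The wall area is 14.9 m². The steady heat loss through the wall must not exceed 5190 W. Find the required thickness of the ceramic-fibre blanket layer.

Treating each layer as a thermal resistance in series:
R_carbon steel = L/(kA) = 0.0008/(44×14.9) = 1.22×10^-6 K/W
R_outer film = 1/(h_o·A) = 1/(14.5×14.9) = 0.004629 K/W
Sum of the known resistances R_other = 0.00463 K/W
Required total resistance R_tot = ΔT/Q_allow = 138/5190 = 0.02659 K/W
R_ceramic-fibre blanket = R_tot − R_other = 0.02196 K/W
L = R·k·A = 0.02196×0.101×14.9

L ≈ 33 mm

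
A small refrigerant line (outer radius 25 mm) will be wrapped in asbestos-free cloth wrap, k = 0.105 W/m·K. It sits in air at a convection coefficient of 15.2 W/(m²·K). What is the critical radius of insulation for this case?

For a cylinder r_cr = k/h = 0.105/15.2
r_cr = 6.91 mm; since the bare radius (25 mm) is above r_cr, any added insulation will reduce heat loss.

r_cr ≈ 6.91 mm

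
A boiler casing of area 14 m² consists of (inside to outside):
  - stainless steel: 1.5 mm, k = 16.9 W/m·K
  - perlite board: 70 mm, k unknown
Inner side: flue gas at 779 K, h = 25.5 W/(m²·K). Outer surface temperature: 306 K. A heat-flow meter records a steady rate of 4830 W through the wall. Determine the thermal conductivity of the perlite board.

Model the wall as resistances in series:
R_inner film = 1/(h_i·A) = 1/(25.5×14) = 0.002801 K/W
R_stainless steel = L/(kA) = 0.0015/(16.9×14) = 6.34×10^-6 K/W
Sum of known resistances R_other = 0.002807 K/W
Total R = ΔT/Q = 473/4830 = 0.09793 K/W
R_perlite board = R_total − R_other = 0.09512 K/W
k = L/(R·A) = 0.07/(0.09512×14)

k ≈ 0.0526 W/(m·K)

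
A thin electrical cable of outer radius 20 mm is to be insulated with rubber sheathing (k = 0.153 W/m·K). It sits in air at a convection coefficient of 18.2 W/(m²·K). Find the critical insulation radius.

For a cylinder r_cr = k/h = 0.153/18.2
r_cr = 8.41 mm; since the bare radius (20 mm) is above r_cr, any added insulation will reduce heat loss.

r_cr ≈ 8.41 mm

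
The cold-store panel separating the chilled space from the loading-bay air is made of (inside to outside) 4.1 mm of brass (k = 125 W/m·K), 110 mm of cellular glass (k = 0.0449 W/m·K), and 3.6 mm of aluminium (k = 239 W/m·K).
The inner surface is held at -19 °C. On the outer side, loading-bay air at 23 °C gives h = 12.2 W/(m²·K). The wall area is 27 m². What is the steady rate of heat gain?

Using the resistance-network approach (series):
R_brass = L/(kA) = 0.0041/(125×27) = 1.215×10^-6 K/W
R_cellular glass = L/(kA) = 0.11/(0.0449×27) = 0.09074 K/W
R_aluminium = L/(kA) = 0.0036/(239×27) = 5.579×10^-7 K/W
R_outer film = 1/(h_o·A) = 1/(12.2×27) = 0.003036 K/W
R_total = 0.09377 K/W
Q = ΔT / R_total = 42 / 0.09377

Q ≈ 448 W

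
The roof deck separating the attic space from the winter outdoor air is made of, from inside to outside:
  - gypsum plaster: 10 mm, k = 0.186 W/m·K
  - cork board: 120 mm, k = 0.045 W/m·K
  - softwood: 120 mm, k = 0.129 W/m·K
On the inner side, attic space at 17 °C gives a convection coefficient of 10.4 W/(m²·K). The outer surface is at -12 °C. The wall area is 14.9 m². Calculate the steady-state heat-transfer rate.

Q ≈ 115 W

Series thermal resistances:
R_inner film = 1/(h_i·A) = 1/(10.4×14.9) = 0.006453 K/W
R_gypsum plaster = L/(kA) = 0.01/(0.186×14.9) = 0.003608 K/W
R_cork board = L/(kA) = 0.12/(0.045×14.9) = 0.179 K/W
R_softwood = L/(kA) = 0.12/(0.129×14.9) = 0.06243 K/W
R_total = 0.2515 K/W
Q = ΔT / R_total = 29 / 0.2515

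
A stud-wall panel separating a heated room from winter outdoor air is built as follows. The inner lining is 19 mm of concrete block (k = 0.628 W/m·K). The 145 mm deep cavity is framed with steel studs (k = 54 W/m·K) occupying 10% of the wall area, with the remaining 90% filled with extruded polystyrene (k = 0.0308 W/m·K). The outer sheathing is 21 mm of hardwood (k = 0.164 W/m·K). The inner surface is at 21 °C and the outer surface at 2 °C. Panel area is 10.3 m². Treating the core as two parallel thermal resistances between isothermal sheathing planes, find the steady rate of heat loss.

Sheathing layers in series; stud and cavity paths in parallel between them.
R_inner = 0.019/(0.628×10.3) = 0.002937 K/W
R_stud  = 0.145/(54×0.1×10.3) = 0.002607 K/W
R_cav   = 0.145/(0.0308×0.9×10.3) = 0.5079 K/W
1/R_core = 1/R_stud + 1/R_cav → R_core = 0.002594 K/W
R_outer = 0.021/(0.164×10.3) = 0.01243 K/W
R_total = 0.01796 K/W
Q = ΔT/R_total = 19/0.01796

Q ≈ 1060 W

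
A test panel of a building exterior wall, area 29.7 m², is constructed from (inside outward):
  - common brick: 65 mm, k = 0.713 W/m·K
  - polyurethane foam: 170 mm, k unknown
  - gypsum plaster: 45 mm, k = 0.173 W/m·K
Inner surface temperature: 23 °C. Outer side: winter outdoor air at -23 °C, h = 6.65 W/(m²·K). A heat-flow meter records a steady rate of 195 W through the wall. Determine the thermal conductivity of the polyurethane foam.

k ≈ 0.0261 W/(m·K)

Thermal resistances in series:
R_common brick = L/(kA) = 0.065/(0.713×29.7) = 0.003069 K/W
R_gypsum plaster = L/(kA) = 0.045/(0.173×29.7) = 0.008758 K/W
R_outer film = 1/(h_o·A) = 1/(6.65×29.7) = 0.005063 K/W
Sum of known resistances R_other = 0.01689 K/W
Total R = ΔT/Q = 46/195 = 0.2359 K/W
R_polyurethane foam = R_total − R_other = 0.219 K/W
k = L/(R·A) = 0.17/(0.219×29.7)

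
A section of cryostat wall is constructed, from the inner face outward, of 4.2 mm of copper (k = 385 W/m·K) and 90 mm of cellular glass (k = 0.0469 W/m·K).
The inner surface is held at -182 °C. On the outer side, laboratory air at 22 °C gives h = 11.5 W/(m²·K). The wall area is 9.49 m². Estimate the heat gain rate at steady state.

Q ≈ 965 W

Model the wall as resistances in series:
R_copper = L/(kA) = 0.0042/(385×9.49) = 1.15×10^-6 K/W
R_cellular glass = L/(kA) = 0.09/(0.0469×9.49) = 0.2022 K/W
R_outer film = 1/(h_o·A) = 1/(11.5×9.49) = 0.009163 K/W
R_total = 0.2114 K/W
Q = ΔT / R_total = 204 / 0.2114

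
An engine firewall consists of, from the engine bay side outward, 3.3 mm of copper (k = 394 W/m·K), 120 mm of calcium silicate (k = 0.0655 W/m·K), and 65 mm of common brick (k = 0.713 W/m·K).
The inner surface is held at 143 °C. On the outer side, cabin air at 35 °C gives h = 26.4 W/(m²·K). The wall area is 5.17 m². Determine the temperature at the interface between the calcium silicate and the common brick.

T ≈ 42.1 °C

Model the wall as resistances in series:
R_copper = L/(kA) = 0.0033/(394×5.17) = 1.62×10^-6 K/W
R_calcium silicate = L/(kA) = 0.12/(0.0655×5.17) = 0.3544 K/W
R_common brick = L/(kA) = 0.065/(0.713×5.17) = 0.01763 K/W
R_outer film = 1/(h_o·A) = 1/(26.4×5.17) = 0.007327 K/W
R_total = 0.3793 K/W;  Q = ΔT/R_total = 108/0.3793 = 284.7 W
T_interface = T_inner − Q·ΣR(inner→interface) = 143 − 285×0.3544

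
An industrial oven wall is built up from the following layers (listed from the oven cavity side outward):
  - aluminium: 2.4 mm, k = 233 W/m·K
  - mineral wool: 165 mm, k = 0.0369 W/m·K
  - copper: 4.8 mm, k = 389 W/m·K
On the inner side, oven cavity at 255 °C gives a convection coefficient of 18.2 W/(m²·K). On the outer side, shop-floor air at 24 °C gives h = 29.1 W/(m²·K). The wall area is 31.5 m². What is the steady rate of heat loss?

Q ≈ 1600 W

Treating each layer as a thermal resistance in series:
R_inner film = 1/(h_i·A) = 1/(18.2×31.5) = 0.001744 K/W
R_aluminium = L/(kA) = 0.0024/(233×31.5) = 3.27×10^-7 K/W
R_mineral wool = L/(kA) = 0.165/(0.0369×31.5) = 0.142 K/W
R_copper = L/(kA) = 0.0048/(389×31.5) = 3.917×10^-7 K/W
R_outer film = 1/(h_o·A) = 1/(29.1×31.5) = 0.001091 K/W
R_total = 0.1448 K/W
Q = ΔT / R_total = 231 / 0.1448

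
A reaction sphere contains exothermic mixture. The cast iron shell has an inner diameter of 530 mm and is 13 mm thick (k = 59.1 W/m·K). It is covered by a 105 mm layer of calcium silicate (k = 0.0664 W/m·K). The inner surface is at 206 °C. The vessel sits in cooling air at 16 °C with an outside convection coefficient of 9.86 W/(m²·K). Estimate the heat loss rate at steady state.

Q ≈ 154 W

Spherical conduction: R = (1/r_in − 1/r_out)/(4πk) per layer; series-sum.
R_cast iron shell = (1/0.265 − 1/0.278)/(4π×59.1) = 2.376×10^-4 K/W
R_calcium silicate = (1/0.278 − 1/0.383)/(4π×0.0664) = 1.182 K/W
R_outer film = 1/(h·4πr_o²) = 1/(9.86×4π×0.383²) = 0.05502 K/W
R_total = 1.237 K/W
Q = ΔT/R_total = 190/1.237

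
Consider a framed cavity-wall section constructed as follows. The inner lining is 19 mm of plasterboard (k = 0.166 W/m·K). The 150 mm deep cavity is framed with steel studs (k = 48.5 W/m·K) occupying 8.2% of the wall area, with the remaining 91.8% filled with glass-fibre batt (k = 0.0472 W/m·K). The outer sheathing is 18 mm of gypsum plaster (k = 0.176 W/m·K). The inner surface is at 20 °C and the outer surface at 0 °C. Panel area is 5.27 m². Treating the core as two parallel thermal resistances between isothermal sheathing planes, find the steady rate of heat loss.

Q ≈ 415 W

Sheathing layers in series; stud and cavity paths in parallel between them.
R_inner = 0.019/(0.166×5.27) = 0.02172 K/W
R_stud  = 0.15/(48.5×0.082×5.27) = 0.007157 K/W
R_cav   = 0.15/(0.0472×0.918×5.27) = 0.6569 K/W
1/R_core = 1/R_stud + 1/R_cav → R_core = 0.00708 K/W
R_outer = 0.018/(0.176×5.27) = 0.01941 K/W
R_total = 0.04821 K/W
Q = ΔT/R_total = 20/0.04821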